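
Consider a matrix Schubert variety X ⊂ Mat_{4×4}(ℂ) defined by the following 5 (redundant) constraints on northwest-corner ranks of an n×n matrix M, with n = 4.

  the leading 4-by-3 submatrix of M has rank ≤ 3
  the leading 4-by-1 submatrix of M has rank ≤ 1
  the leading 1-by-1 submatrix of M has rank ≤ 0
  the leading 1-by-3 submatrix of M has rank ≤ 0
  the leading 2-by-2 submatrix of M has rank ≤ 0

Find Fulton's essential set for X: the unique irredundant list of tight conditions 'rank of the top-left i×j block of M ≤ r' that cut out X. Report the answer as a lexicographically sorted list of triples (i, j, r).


Reconstructing r_w from the 5 given conditions:

  0, 0, 0, 1
  0, 0, 1, 2
  1, 1, 2, 3
  1, 2, 3, 4

giving w = (4, 3, 1, 2) via Δ²R.

Rothe diagram D(w) (5 cells), 2 SE-corners (essential conditions):

[(1, 3, 0), (2, 2, 0)]


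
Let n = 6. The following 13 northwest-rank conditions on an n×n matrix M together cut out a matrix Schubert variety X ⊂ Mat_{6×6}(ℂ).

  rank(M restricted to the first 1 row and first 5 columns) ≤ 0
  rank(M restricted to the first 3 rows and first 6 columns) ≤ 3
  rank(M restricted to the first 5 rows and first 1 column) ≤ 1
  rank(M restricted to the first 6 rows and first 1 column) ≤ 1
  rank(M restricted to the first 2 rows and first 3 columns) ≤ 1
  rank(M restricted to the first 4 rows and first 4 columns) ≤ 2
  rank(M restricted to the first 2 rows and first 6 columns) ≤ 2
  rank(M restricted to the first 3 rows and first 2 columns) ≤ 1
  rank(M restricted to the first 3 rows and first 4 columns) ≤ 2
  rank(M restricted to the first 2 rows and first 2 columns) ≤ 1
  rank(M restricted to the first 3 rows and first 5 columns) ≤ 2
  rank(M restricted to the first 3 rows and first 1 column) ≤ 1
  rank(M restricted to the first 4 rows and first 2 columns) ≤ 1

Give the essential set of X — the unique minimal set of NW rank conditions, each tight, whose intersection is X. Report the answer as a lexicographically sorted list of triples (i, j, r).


Computing R[i][j] = min implied NW-rank bound (n=6, 13 conditions):

  i=1: 0 | 0 | 0 | 0 | 0 | 1
  i=2: 1 | 1 | 1 | 1 | 1 | 2
  i=3: 1 | 1 | 2 | 2 | 2 | 3
  i=4: 1 | 1 | 2 | 2 | 3 | 4
  i=5: 1 | 2 | 3 | 3 | 4 | 5
  i=6: 1 | 2 | 3 | 4 | 5 | 6

reading off 1-entries of Δ²R: w = (6, 1, 3, 5, 2, 4).

|D(w)|=8, |Ess(w)|=3:

[(1, 5, 0), (4, 2, 1), (4, 4, 2)]


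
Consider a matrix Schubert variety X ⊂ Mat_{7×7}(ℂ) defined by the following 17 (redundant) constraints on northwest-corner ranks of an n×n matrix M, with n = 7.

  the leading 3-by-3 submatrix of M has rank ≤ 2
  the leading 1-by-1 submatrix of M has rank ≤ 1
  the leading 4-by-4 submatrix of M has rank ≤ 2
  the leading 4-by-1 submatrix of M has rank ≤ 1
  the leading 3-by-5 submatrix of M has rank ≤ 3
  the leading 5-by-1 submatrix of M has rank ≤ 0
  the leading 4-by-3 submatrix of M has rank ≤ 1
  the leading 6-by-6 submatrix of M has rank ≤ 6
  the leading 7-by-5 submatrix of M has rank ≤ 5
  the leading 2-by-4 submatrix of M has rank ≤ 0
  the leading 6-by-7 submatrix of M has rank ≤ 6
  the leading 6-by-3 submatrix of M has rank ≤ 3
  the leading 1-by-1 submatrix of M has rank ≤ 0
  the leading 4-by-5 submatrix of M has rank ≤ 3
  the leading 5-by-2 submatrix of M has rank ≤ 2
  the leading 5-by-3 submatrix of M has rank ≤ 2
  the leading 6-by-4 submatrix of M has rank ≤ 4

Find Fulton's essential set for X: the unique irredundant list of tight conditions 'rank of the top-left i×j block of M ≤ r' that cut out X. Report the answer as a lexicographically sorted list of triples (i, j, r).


Computing R[i][j] = min implied NW-rank bound (n=7, 17 conditions):

  R[1]: 0  0  0  0  1  1  1
  R[2]: 0  0  0  0  1  2  2
  R[3]: 0  1  1  1  2  3  3
  R[4]: 0  1  1  2  3  4  4
  R[5]: 0  1  2  3  4  5  5
  R[6]: 1  2  3  4  5  6  6
  R[7]: 1  2  3  4  5  6  7

reading off 1-entries of Δ²R: w = (5, 6, 2, 4, 3, 1, 7).

ℓ(w)=12; the 3 essential cells (i,j,r):

[(2, 4, 0), (4, 3, 1), (5, 1, 0)]


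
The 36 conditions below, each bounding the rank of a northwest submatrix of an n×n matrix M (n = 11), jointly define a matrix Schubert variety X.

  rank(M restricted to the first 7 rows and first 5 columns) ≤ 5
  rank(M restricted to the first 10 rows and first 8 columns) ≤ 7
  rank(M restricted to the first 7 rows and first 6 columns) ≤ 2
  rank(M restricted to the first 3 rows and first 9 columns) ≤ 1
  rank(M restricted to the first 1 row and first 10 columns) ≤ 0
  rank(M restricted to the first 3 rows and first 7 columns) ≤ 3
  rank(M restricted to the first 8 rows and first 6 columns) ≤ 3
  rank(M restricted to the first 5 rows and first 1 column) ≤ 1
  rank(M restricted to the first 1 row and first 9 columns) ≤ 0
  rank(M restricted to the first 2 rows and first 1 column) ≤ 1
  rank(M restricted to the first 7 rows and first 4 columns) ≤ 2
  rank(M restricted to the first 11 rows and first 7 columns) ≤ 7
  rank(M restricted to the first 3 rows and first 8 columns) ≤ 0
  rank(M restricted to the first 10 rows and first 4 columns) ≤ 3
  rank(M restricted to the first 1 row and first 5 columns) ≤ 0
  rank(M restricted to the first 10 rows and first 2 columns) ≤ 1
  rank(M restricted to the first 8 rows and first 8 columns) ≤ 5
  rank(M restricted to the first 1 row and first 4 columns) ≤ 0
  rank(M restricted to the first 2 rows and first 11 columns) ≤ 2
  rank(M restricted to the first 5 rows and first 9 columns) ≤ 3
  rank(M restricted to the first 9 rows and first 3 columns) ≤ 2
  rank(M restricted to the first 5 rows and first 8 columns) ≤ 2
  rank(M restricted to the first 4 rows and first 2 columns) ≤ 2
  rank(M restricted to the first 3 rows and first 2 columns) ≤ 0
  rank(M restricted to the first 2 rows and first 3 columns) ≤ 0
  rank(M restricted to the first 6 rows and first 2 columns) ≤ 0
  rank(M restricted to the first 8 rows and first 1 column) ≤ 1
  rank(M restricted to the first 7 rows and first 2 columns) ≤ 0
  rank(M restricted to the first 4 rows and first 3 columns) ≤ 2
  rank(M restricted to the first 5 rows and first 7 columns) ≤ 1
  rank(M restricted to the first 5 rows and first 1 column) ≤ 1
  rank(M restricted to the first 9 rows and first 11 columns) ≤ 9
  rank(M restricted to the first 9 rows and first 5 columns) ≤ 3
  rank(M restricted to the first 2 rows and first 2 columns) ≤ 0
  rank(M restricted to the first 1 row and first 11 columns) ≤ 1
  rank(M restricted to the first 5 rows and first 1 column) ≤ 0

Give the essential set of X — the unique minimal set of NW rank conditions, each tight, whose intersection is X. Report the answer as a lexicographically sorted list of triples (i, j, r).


Computing R[i][j] = min implied NW-rank bound (n=11, 36 conditions):

  row 1: 0 | 0 | 0 | 0 | 0 | 0 | 0 | 0 | 0 | 0 | 1
  row 2: 0 | 0 | 0 | 0 | 0 | 0 | 0 | 0 | 1 | 1 | 2
  row 3: 0 | 0 | 0 | 0 | 0 | 0 | 0 | 0 | 1 | 2 | 3
  row 4: 0 | 0 | 1 | 1 | 1 | 1 | 1 | 1 | 2 | 3 | 4
  row 5: 0 | 0 | 1 | 1 | 1 | 1 | 1 | 2 | 3 | 4 | 5
  row 6: 0 | 0 | 1 | 2 | 2 | 2 | 2 | 3 | 4 | 5 | 6
  row 7: 0 | 0 | 1 | 2 | 2 | 2 | 3 | 4 | 5 | 6 | 7
  row 8: 1 | 1 | 2 | 3 | 3 | 3 | 4 | 5 | 6 | 7 | 8
  row 9: 1 | 1 | 2 | 3 | 3 | 4 | 5 | 6 | 7 | 8 | 9
  row 10: 1 | 1 | 2 | 3 | 4 | 5 | 6 | 7 | 8 | 9 | 10
  row 11: 1 | 2 | 3 | 4 | 5 | 6 | 7 | 8 | 9 | 10 | 11

the unique w with this rank table is (11, 9, 10, 3, 8, 4, 7, 1, 6, 5, 2).

7 SE-corners of the 43-cell Rothe diagram give Ess(w):

[(1, 10, 0), (3, 8, 0), (5, 7, 1), (7, 2, 0), (7, 6, 2), (9, 5, 3), (10, 2, 1)]


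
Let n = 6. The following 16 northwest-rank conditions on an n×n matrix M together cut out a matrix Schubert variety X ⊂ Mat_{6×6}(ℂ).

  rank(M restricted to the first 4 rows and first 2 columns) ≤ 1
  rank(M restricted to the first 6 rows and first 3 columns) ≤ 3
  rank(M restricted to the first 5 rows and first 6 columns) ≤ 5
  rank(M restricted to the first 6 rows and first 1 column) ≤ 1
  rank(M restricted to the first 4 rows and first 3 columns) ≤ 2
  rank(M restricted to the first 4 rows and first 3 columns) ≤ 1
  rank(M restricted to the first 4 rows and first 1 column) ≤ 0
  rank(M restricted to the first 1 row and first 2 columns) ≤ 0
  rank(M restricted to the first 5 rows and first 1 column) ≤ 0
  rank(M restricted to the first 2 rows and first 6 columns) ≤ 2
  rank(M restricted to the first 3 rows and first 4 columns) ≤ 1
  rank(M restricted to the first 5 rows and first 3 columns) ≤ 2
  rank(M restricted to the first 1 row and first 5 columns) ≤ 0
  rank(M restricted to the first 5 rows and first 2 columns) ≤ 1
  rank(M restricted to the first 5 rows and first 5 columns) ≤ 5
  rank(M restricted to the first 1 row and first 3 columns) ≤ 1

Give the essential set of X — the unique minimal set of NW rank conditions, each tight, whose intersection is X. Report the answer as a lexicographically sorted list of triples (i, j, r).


Reconstructing r_w from the 16 given conditions:

  R[1]: 0 | 0 | 0 | 0 | 0 | 1
  R[2]: 0 | 1 | 1 | 1 | 1 | 2
  R[3]: 0 | 1 | 1 | 1 | 2 | 3
  R[4]: 0 | 1 | 1 | 2 | 3 | 4
  R[5]: 0 | 1 | 2 | 3 | 4 | 5
  R[6]: 1 | 2 | 3 | 4 | 5 | 6

so w = (6, 2, 5, 4, 3, 1).

D(w) has 12 cells with 4 SE-corners; essential set:

[(1, 5, 0), (3, 4, 1), (4, 3, 1), (5, 1, 0)]


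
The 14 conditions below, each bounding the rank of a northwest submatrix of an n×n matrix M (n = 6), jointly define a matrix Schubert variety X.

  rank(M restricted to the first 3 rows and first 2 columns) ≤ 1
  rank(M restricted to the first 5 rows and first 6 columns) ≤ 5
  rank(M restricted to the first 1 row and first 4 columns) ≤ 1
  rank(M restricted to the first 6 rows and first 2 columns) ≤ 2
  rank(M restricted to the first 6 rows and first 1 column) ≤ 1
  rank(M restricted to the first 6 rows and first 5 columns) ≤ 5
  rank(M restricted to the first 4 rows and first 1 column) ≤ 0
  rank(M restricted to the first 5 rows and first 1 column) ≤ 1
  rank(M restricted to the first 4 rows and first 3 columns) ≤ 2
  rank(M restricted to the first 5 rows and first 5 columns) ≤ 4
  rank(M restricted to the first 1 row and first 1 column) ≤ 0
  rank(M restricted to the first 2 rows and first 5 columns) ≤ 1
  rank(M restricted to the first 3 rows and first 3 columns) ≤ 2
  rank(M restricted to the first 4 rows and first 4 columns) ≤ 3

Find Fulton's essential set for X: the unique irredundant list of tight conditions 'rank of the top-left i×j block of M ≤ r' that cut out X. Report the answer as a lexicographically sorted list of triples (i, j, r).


Recovering R(i,j) via the rank-extension bound from the 14 conditions:

  row 1: 0, 1, 1, 1, 1, 1
  row 2: 0, 1, 1, 1, 1, 2
  row 3: 0, 1, 2, 2, 2, 3
  row 4: 0, 1, 2, 3, 3, 4
  row 5: 1, 2, 3, 4, 4, 5
  row 6: 1, 2, 3, 4, 5, 6

the unique w with this rank table is (2, 6, 3, 4, 1, 5).

ℓ(w)=7; the 2 essential cells (i,j,r):

[(2, 5, 1), (4, 1, 0)]


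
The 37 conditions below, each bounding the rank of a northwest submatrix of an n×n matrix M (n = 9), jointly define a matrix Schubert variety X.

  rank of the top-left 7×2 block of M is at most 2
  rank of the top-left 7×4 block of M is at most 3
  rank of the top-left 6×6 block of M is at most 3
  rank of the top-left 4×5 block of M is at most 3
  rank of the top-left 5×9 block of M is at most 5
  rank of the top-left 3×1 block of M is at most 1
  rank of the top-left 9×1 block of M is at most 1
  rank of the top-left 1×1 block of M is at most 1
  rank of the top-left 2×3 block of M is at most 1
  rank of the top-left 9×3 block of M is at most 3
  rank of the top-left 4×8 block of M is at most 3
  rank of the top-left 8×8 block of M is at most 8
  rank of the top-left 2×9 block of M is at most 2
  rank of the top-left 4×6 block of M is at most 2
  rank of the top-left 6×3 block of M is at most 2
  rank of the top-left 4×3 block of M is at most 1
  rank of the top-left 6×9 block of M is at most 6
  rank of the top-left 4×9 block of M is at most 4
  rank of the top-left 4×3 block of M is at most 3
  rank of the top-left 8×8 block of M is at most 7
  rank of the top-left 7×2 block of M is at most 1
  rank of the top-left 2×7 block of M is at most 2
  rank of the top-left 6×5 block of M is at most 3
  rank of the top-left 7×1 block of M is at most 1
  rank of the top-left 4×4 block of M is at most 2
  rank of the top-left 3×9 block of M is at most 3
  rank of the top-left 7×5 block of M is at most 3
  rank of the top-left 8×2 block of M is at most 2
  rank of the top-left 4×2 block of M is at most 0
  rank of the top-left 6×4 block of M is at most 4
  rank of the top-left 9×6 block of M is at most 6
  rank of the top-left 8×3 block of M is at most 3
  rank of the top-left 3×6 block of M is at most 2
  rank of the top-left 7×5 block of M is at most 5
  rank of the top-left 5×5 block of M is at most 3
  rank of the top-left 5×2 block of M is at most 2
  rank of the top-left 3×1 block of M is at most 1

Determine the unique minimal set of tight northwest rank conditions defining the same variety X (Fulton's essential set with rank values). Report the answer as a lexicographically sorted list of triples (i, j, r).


Rank table r_w(9×9) implied by the 37 constraints:

  i=1: 0  0  1  1  1  1  1  1  1
  i=2: 0  0  1  2  2  2  2  2  2
  i=3: 0  0  1  2  2  2  3  3  3
  i=4: 0  0  1  2  2  2  3  3  4
  i=5: 1  1  2  3  3  3  4  4  5
  i=6: 1  1  2  3  3  3  4  5  6
  i=7: 1  1  2  3  3  4  5  6  7
  i=8: 1  2  3  4  4  5  6  7  8
  i=9: 1  2  3  4  5  6  7  8  9

hence w(1..9) = (3, 4, 7, 9, 1, 8, 6, 2, 5).

Rothe diagram D(w) (18 cells), 6 SE-corners (essential conditions):

[(4, 2, 0), (4, 6, 2), (4, 8, 3), (6, 6, 3), (7, 2, 1), (7, 5, 3)]


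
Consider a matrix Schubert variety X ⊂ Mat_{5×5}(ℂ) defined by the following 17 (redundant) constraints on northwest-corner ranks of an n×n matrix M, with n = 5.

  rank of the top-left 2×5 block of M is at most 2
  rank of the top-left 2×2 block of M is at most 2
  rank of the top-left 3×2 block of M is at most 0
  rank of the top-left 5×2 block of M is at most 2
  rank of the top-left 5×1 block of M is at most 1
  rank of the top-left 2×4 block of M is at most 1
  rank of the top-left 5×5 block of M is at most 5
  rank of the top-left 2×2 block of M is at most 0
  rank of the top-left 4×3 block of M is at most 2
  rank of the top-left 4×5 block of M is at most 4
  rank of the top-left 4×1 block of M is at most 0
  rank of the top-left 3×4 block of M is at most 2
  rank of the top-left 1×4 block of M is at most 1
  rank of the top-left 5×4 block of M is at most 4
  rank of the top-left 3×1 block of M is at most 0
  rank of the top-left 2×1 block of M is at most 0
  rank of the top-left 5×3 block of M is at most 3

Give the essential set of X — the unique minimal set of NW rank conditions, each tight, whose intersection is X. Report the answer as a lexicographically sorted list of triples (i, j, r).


Reconstructing r_w from the 17 given conditions:

  i=1: 0, 0, 1, 1, 1
  i=2: 0, 0, 1, 1, 2
  i=3: 0, 0, 1, 2, 3
  i=4: 0, 1, 2, 3, 4
  i=5: 1, 2, 3, 4, 5

giving w = (3, 5, 4, 2, 1) via Δ²R.

|D(w)|=8, |Ess(w)|=3:

[(2, 4, 1), (3, 2, 0), (4, 1, 0)]


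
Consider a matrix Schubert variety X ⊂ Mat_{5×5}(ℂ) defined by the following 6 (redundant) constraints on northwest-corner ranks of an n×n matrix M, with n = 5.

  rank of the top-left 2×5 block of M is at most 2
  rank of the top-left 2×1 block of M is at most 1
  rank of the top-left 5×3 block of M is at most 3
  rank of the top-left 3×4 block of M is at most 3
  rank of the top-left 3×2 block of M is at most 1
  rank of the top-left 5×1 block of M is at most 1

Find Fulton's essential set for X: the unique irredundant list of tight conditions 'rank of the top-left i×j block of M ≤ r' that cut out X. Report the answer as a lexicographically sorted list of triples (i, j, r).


Propagating the 6 rank bounds to every northwest block:

  1  1  1  1  1
  1  1  2  2  2
  1  1  2  3  3
  1  2  3  4  4
  1  2  3  4  5

giving w = (1, 3, 4, 2, 5) via Δ²R.

1 SE-corner of the 2-cell Rothe diagram gives Ess(w):

[(3, 2, 1)]


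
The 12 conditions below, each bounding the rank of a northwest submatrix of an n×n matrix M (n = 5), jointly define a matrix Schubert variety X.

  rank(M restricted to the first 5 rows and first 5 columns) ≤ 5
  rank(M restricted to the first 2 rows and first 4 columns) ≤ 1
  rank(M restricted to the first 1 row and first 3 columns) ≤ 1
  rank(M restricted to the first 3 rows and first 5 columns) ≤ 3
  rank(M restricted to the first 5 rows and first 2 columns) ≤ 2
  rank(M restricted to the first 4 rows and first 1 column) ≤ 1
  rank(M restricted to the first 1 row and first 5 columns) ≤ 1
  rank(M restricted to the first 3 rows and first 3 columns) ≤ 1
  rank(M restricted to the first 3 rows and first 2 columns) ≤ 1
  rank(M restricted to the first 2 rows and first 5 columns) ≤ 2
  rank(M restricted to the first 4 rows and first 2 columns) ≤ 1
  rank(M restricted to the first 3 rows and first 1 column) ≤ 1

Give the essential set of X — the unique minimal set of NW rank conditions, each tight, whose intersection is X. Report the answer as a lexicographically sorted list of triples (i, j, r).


Computing R[i][j] = min implied NW-rank bound (n=5, 12 conditions):

  row 1: 1 1 1 1 1
  row 2: 1 1 1 1 2
  row 3: 1 1 1 2 3
  row 4: 1 1 2 3 4
  row 5: 1 2 3 4 5

second differences of R give the permutation w = (1, 5, 4, 3, 2).

3 SE-corners of the 6-cell Rothe diagram give Ess(w):

[(2, 4, 1), (3, 3, 1), (4, 2, 1)]


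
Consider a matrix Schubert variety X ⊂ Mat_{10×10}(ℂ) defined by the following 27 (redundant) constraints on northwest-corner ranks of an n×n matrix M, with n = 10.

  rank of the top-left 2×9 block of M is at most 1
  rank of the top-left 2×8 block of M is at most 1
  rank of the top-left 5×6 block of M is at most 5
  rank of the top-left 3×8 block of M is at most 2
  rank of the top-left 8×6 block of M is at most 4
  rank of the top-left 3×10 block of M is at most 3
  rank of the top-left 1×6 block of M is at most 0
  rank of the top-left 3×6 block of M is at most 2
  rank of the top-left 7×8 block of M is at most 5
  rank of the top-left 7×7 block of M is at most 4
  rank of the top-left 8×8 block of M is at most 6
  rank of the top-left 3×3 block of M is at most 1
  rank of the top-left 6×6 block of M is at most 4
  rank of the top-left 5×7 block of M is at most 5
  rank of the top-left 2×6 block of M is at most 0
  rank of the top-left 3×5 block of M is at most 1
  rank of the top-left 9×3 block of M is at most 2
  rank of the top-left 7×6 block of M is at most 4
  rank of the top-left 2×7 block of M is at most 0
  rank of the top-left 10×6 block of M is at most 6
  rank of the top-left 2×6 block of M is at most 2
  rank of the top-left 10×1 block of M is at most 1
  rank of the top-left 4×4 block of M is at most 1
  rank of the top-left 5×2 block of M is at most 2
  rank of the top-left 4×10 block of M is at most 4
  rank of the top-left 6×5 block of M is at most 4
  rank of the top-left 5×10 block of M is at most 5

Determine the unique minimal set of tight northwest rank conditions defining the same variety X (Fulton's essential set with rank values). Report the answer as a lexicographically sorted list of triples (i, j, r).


The tightest implied rank at each (i,j), from the 27 conditions:

  row 1: 0 | 0 | 0 | 0 | 0 | 0 | 0 | 1 | 1 | 1
  row 2: 0 | 0 | 0 | 0 | 0 | 0 | 0 | 1 | 1 | 2
  row 3: 1 | 1 | 1 | 1 | 1 | 1 | 1 | 2 | 2 | 3
  row 4: 1 | 1 | 1 | 1 | 2 | 2 | 2 | 3 | 3 | 4
  row 5: 1 | 2 | 2 | 2 | 3 | 3 | 3 | 4 | 4 | 5
  row 6: 1 | 2 | 2 | 3 | 4 | 4 | 4 | 5 | 5 | 6
  row 7: 1 | 2 | 2 | 3 | 4 | 4 | 4 | 5 | 6 | 7
  row 8: 1 | 2 | 2 | 3 | 4 | 4 | 5 | 6 | 7 | 8
  row 9: 1 | 2 | 2 | 3 | 4 | 5 | 6 | 7 | 8 | 9
  row 10: 1 | 2 | 3 | 4 | 5 | 6 | 7 | 8 | 9 | 10

reading off 1-entries of Δ²R: w = (8, 10, 1, 5, 2, 4, 9, 7, 6, 3).

ℓ(w)=25; the 6 essential cells (i,j,r):

[(2, 7, 0), (2, 9, 1), (4, 4, 1), (7, 7, 4), (8, 6, 4), (9, 3, 2)]


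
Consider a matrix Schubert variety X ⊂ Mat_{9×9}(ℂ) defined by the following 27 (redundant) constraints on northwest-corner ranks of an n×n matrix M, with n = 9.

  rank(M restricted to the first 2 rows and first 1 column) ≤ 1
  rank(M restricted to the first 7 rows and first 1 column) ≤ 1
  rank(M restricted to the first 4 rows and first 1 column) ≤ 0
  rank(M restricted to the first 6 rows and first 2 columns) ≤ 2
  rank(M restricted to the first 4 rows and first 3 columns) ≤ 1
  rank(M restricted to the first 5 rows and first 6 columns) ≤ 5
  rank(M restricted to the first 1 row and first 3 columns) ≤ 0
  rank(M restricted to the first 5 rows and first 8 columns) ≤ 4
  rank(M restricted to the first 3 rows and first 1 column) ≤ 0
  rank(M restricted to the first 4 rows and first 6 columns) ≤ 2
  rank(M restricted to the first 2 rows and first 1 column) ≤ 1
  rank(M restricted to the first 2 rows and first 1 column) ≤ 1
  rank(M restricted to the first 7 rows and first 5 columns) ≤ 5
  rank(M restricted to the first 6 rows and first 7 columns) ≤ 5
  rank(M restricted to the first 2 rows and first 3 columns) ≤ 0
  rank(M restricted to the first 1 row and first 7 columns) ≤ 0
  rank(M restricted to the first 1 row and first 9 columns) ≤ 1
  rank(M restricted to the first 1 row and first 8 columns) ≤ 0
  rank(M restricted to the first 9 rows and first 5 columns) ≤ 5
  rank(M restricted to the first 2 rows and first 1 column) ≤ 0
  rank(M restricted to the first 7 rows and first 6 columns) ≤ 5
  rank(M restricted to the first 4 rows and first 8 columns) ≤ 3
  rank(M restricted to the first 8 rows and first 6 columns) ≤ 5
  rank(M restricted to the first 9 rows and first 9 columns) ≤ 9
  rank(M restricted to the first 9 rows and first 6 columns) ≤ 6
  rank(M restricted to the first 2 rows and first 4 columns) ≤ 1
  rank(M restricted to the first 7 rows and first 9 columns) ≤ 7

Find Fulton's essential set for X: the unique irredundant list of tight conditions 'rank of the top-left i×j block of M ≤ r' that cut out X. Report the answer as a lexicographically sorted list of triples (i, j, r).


The tightest implied rank at each (i,j), from the 27 conditions:

  row 1: 0 | 0 | 0 | 0 | 0 | 0 | 0 | 0 | 1
  row 2: 0 | 0 | 0 | 1 | 1 | 1 | 1 | 1 | 2
  row 3: 0 | 1 | 1 | 2 | 2 | 2 | 2 | 2 | 3
  row 4: 0 | 1 | 1 | 2 | 2 | 2 | 3 | 3 | 4
  row 5: 1 | 2 | 2 | 3 | 3 | 3 | 4 | 4 | 5
  row 6: 1 | 2 | 3 | 4 | 4 | 4 | 5 | 5 | 6
  row 7: 1 | 2 | 3 | 4 | 5 | 5 | 6 | 6 | 7
  row 8: 1 | 2 | 3 | 4 | 5 | 5 | 6 | 7 | 8
  row 9: 1 | 2 | 3 | 4 | 5 | 6 | 7 | 8 | 9

reading off 1-entries of Δ²R: w = (9, 4, 2, 7, 1, 3, 5, 8, 6).

Fulton essential set (6 of the 17 Rothe cells):

[(1, 8, 0), (2, 3, 0), (4, 1, 0), (4, 3, 1), (4, 6, 2), (8, 6, 5)]


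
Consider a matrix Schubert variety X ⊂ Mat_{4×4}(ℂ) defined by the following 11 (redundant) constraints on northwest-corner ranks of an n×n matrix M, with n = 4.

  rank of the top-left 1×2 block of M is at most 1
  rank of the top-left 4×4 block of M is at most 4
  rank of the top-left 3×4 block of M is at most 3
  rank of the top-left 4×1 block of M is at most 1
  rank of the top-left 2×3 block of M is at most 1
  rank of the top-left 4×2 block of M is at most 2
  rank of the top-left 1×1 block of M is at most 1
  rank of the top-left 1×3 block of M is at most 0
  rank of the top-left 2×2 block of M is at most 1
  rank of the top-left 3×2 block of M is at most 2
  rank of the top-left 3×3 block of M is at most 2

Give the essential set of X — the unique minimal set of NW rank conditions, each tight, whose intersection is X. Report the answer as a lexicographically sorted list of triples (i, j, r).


Propagating the 11 rank bounds to every northwest block:

  R[1]: 0  0  0  1
  R[2]: 1  1  1  2
  R[3]: 1  2  2  3
  R[4]: 1  2  3  4

giving w = (4, 1, 2, 3) via Δ²R.

Fulton essential set (1 of the 3 Rothe cells):

[(1, 3, 0)]


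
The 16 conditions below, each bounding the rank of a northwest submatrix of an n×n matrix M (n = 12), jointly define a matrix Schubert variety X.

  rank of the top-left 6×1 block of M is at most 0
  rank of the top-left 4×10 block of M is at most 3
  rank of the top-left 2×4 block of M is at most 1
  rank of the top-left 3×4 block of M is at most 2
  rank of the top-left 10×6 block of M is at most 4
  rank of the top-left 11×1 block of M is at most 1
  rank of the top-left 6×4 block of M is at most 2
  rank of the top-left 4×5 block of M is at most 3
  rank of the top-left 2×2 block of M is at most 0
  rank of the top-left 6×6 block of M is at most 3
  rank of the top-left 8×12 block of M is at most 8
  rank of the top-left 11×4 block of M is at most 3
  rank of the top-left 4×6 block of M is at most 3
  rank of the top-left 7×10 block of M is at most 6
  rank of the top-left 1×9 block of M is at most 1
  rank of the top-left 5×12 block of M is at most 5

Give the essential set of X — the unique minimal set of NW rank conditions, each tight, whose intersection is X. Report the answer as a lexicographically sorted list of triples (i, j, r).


The tightest implied rank at each (i,j), from the 16 conditions:

  row 1: 0  0  1  1  1  1  1  1  1  1  1  1
  row 2: 0  0  1  1  2  2  2  2  2  2  2  2
  row 3: 0  1  2  2  3  3  3  3  3  3  3  3
  row 4: 0  1  2  2  3  3  3  3  3  3  4  4
  row 5: 0  1  2  2  3  3  4  4  4  4  5  5
  row 6: 0  1  2  2  3  3  4  5  5  5  6  6
  row 7: 1  2  3  3  4  4  5  6  6  6  7  7
  row 8: 1  2  3  3  4  4  5  6  7  7  8  8
  row 9: 1  2  3  3  4  4  5  6  7  8  9  9
  row 10: 1  2  3  3  4  4  5  6  7  8  9  10
  row 11: 1  2  3  3  4  5  6  7  8  9  10  11
  row 12: 1  2  3  4  5  6  7  8  9  10  11  12

so w = (3, 5, 2, 11, 7, 8, 1, 9, 10, 12, 6, 4).

ℓ(w)=26; the 8 essential cells (i,j,r):

[(2, 2, 0), (2, 4, 1), (4, 10, 3), (6, 1, 0), (6, 4, 2), (6, 6, 3), (10, 6, 4), (11, 4, 3)]


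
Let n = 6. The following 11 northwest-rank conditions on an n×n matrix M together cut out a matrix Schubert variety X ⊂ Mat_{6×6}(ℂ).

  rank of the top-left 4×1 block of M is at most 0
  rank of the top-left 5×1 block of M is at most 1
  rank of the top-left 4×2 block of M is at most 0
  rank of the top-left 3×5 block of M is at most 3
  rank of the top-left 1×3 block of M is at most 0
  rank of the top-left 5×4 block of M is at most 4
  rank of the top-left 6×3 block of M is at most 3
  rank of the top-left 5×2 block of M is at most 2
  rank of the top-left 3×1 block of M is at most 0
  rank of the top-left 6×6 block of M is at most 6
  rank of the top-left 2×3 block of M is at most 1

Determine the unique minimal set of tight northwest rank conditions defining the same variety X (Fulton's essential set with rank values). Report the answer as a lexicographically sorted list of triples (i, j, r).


The tightest implied rank at each (i,j), from the 11 conditions:

  row 1: 0, 0, 0, 1, 1, 1
  row 2: 0, 0, 1, 2, 2, 2
  row 3: 0, 0, 1, 2, 3, 3
  row 4: 0, 0, 1, 2, 3, 4
  row 5: 1, 1, 2, 3, 4, 5
  row 6: 1, 2, 3, 4, 5, 6

the unique w with this rank table is (4, 3, 5, 6, 1, 2).

ℓ(w)=9; the 2 essential cells (i,j,r):

[(1, 3, 0), (4, 2, 0)]


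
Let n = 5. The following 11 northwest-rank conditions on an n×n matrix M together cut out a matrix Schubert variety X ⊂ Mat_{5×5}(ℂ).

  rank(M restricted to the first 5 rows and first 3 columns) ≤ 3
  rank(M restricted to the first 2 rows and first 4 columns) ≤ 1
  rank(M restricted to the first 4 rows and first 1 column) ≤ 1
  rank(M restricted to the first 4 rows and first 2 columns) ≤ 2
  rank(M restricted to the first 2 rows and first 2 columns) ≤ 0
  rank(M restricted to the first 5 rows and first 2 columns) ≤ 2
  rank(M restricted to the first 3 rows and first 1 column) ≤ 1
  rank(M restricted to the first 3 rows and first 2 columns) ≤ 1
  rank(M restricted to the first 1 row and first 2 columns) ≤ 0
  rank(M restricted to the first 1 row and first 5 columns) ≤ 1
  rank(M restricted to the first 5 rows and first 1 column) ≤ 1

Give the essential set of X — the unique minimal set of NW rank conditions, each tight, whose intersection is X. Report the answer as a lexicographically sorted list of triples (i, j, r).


Computing R[i][j] = min implied NW-rank bound (n=5, 11 conditions):

  0, 0, 1, 1, 1
  0, 0, 1, 1, 2
  1, 1, 2, 2, 3
  1, 2, 3, 3, 4
  1, 2, 3, 4, 5

second differences of R give the permutation w = (3, 5, 1, 2, 4).

Fulton essential set (2 of the 5 Rothe cells):

[(2, 2, 0), (2, 4, 1)]


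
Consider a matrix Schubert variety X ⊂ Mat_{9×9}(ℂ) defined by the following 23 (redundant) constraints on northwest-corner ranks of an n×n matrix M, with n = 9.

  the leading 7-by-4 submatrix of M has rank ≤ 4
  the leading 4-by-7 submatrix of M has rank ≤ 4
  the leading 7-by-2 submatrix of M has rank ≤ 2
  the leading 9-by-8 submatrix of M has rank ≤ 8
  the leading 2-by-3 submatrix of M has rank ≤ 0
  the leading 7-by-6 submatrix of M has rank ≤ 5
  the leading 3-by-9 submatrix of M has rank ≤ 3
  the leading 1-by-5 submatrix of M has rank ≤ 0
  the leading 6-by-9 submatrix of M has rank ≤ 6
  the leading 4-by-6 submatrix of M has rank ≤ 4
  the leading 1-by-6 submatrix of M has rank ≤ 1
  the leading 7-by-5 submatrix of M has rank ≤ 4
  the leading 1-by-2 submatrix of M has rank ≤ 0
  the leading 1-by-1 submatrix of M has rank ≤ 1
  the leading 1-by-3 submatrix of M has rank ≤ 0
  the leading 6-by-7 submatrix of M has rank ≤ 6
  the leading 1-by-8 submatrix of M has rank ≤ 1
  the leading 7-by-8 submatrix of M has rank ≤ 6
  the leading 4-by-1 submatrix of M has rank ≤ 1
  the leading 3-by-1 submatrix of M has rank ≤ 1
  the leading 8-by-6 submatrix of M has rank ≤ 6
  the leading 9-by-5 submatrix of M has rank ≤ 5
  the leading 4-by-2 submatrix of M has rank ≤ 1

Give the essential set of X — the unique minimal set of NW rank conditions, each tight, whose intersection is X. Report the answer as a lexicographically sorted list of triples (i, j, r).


Rank table r_w(9×9) implied by the 23 constraints:

  0 0 0 0 0 1 1 1 1
  0 0 0 1 1 2 2 2 2
  1 1 1 2 2 3 3 3 3
  1 1 2 3 3 4 4 4 4
  1 2 3 4 4 5 5 5 5
  1 2 3 4 4 5 6 6 6
  1 2 3 4 4 5 6 6 7
  1 2 3 4 5 6 7 7 8
  1 2 3 4 5 6 7 8 9

second differences of R give the permutation w = (6, 4, 1, 3, 2, 7, 9, 5, 8).

Fulton essential set (5 of the 12 Rothe cells):

[(1, 5, 0), (2, 3, 0), (4, 2, 1), (7, 5, 4), (7, 8, 6)]


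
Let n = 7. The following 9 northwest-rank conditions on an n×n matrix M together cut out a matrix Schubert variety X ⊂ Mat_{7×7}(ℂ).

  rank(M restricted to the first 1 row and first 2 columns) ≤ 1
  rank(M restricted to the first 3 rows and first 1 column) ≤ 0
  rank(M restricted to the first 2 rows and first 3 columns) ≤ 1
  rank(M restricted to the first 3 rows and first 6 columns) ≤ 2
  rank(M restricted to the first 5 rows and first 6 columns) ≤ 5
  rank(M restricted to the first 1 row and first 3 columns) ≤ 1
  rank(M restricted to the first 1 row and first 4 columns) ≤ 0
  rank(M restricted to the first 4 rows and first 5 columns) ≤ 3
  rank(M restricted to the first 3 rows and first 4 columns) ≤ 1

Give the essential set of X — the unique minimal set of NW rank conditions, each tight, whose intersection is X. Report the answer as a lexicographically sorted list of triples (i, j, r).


Computing R[i][j] = min implied NW-rank bound (n=7, 9 conditions):

  i=1: 0  0  0  0  1  1  1
  i=2: 0  1  1  1  2  2  2
  i=3: 0  1  1  1  2  2  3
  i=4: 1  2  2  2  3  3  4
  i=5: 1  2  3  3  4  4  5
  i=6: 1  2  3  4  5  5  6
  i=7: 1  2  3  4  5  6  7

reading off 1-entries of Δ²R: w = (5, 2, 7, 1, 3, 4, 6).

|D(w)|=9, |Ess(w)|=4:

[(1, 4, 0), (3, 1, 0), (3, 4, 1), (3, 6, 2)]


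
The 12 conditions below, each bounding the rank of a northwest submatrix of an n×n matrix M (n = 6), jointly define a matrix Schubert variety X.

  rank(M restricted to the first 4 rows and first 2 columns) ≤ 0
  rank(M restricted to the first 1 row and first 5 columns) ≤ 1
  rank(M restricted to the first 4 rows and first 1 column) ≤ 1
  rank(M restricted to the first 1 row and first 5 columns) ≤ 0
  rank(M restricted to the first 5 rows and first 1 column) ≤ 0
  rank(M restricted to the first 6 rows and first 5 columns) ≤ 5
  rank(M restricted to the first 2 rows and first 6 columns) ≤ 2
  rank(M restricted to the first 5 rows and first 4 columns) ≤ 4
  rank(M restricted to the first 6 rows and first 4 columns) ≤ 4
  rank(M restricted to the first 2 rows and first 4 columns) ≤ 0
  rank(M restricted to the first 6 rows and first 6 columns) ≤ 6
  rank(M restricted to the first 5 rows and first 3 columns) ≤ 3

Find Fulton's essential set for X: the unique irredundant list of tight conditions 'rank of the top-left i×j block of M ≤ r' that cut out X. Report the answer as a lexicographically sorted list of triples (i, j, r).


The tightest implied rank at each (i,j), from the 12 conditions:

  R[1]: 0 | 0 | 0 | 0 | 0 | 1
  R[2]: 0 | 0 | 0 | 0 | 1 | 2
  R[3]: 0 | 0 | 1 | 1 | 2 | 3
  R[4]: 0 | 0 | 1 | 2 | 3 | 4
  R[5]: 0 | 1 | 2 | 3 | 4 | 5
  R[6]: 1 | 2 | 3 | 4 | 5 | 6

the unique w with this rank table is (6, 5, 3, 4, 2, 1).

|D(w)|=14, |Ess(w)|=4:

[(1, 5, 0), (2, 4, 0), (4, 2, 0), (5, 1, 0)]


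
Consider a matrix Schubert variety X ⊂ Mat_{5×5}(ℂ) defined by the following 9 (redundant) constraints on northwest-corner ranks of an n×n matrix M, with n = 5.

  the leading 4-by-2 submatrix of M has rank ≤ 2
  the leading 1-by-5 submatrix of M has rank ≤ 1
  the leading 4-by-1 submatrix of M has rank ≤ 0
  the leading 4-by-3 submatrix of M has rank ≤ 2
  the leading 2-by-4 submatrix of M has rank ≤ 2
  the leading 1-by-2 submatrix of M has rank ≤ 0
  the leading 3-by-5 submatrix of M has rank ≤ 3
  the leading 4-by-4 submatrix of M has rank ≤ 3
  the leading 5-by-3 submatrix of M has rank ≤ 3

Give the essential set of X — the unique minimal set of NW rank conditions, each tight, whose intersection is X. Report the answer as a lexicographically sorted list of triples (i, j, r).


Propagating the 9 rank bounds to every northwest block:

  R[1]: 0  0  1  1  1
  R[2]: 0  1  2  2  2
  R[3]: 0  1  2  3  3
  R[4]: 0  1  2  3  4
  R[5]: 1  2  3  4  5

hence w(1..5) = (3, 2, 4, 5, 1).

D(w) has 5 cells with 2 SE-corners; essential set:

[(1, 2, 0), (4, 1, 0)]


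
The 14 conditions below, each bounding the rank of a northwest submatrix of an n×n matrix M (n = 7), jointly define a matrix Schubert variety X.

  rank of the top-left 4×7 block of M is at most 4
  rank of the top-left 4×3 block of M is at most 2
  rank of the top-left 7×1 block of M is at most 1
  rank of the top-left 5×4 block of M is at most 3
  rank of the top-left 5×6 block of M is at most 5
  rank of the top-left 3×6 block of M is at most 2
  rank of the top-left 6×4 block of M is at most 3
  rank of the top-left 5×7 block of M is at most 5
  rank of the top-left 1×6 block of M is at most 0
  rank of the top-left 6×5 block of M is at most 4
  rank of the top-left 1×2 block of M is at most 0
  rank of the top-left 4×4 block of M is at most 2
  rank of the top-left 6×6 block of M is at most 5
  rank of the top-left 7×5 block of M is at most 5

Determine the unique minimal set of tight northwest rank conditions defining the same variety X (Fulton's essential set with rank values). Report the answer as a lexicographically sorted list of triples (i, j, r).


Reconstructing r_w from the 14 given conditions:

  0 | 0 | 0 | 0 | 0 | 0 | 1
  1 | 1 | 1 | 1 | 1 | 1 | 2
  1 | 2 | 2 | 2 | 2 | 2 | 3
  1 | 2 | 2 | 2 | 3 | 3 | 4
  1 | 2 | 3 | 3 | 4 | 4 | 5
  1 | 2 | 3 | 3 | 4 | 5 | 6
  1 | 2 | 3 | 4 | 5 | 6 | 7

so w = (7, 1, 2, 5, 3, 6, 4).

ℓ(w)=9; the 3 essential cells (i,j,r):

[(1, 6, 0), (4, 4, 2), (6, 4, 3)]


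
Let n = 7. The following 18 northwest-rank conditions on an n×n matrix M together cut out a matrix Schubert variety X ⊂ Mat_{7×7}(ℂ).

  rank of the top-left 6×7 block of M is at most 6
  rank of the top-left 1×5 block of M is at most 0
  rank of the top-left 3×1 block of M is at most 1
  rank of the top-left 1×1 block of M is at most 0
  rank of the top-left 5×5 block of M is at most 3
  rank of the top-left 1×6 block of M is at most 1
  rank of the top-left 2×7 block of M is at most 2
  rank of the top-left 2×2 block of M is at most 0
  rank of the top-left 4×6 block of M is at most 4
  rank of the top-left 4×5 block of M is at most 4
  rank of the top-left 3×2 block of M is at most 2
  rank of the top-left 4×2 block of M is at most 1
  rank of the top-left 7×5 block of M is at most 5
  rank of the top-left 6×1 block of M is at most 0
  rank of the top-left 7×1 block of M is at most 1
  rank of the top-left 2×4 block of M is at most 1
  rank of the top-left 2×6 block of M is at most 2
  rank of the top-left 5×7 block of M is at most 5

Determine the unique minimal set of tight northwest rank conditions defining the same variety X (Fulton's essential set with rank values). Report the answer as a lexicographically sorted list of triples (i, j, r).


Rank table r_w(7×7) implied by the 18 constraints:

  row 1: 0 0 0 0 0 1 1
  row 2: 0 0 1 1 1 2 2
  row 3: 0 1 2 2 2 3 3
  row 4: 0 1 2 3 3 4 4
  row 5: 0 1 2 3 3 4 5
  row 6: 0 1 2 3 4 5 6
  row 7: 1 2 3 4 5 6 7

giving w = (6, 3, 2, 4, 7, 5, 1) via Δ²R.

|D(w)|=12, |Ess(w)|=4:

[(1, 5, 0), (2, 2, 0), (5, 5, 3), (6, 1, 0)]


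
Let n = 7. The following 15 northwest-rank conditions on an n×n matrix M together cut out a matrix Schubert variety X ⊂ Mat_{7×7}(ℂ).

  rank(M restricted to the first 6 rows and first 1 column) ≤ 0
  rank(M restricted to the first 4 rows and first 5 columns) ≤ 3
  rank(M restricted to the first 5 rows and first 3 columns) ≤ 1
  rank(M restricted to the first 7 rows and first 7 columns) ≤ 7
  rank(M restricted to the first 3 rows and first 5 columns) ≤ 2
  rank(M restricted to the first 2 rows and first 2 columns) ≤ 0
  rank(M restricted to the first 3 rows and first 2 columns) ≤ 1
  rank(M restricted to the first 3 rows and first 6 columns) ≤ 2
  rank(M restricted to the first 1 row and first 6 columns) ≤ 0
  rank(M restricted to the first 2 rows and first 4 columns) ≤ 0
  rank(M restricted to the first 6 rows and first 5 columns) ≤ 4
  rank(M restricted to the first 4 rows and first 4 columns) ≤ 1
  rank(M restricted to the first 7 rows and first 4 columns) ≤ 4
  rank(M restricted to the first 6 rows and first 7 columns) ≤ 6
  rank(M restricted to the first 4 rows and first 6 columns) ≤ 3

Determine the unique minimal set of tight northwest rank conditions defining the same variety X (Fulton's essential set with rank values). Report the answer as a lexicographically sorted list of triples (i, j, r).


The tightest implied rank at each (i,j), from the 15 conditions:

  row 1: 0, 0, 0, 0, 0, 0, 1
  row 2: 0, 0, 0, 0, 1, 1, 2
  row 3: 0, 1, 1, 1, 2, 2, 3
  row 4: 0, 1, 1, 1, 2, 3, 4
  row 5: 0, 1, 1, 2, 3, 4, 5
  row 6: 0, 1, 2, 3, 4, 5, 6
  row 7: 1, 2, 3, 4, 5, 6, 7

hence w(1..7) = (7, 5, 2, 6, 4, 3, 1).

D(w) has 17 cells with 5 SE-corners; essential set:

[(1, 6, 0), (2, 4, 0), (4, 4, 1), (5, 3, 1), (6, 1, 0)]


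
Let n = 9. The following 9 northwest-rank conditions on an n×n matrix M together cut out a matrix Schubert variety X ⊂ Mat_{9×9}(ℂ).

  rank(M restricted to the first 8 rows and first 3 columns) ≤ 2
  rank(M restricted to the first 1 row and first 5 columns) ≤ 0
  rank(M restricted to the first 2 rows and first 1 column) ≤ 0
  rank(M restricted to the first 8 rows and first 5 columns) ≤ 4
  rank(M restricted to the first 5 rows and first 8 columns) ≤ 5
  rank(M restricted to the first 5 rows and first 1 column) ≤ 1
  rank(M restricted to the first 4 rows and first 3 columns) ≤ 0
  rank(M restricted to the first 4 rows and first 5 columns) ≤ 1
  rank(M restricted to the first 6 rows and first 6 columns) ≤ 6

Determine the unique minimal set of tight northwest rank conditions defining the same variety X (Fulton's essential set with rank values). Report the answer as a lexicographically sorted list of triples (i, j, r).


Propagating the 9 rank bounds to every northwest block:

  0 0 0 0 0 1 1 1 1
  0 0 0 1 1 2 2 2 2
  0 0 0 1 1 2 3 3 3
  0 0 0 1 1 2 3 4 4
  1 1 1 2 2 3 4 5 5
  1 2 2 3 3 4 5 6 6
  1 2 2 3 4 5 6 7 7
  1 2 2 3 4 5 6 7 8
  1 2 3 4 5 6 7 8 9

reading off 1-entries of Δ²R: w = (6, 4, 7, 8, 1, 2, 5, 9, 3).

|D(w)|=18, |Ess(w)|=4:

[(1, 5, 0), (4, 3, 0), (4, 5, 1), (8, 3, 2)]
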